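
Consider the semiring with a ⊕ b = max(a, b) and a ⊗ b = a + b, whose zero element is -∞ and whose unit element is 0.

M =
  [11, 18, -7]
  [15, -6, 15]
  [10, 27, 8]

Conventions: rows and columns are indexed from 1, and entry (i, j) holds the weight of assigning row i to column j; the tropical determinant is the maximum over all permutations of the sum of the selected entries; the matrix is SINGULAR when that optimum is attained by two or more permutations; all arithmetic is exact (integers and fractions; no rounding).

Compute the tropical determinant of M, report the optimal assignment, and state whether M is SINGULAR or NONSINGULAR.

σ = (1, 2, 3): 11 + (-6) + 8 = 13
σ = (1, 3, 2): 11 + 15 + 27 = 53
σ = (2, 1, 3): 18 + 15 + 8 = 41
σ = (2, 3, 1): 18 + 15 + 10 = 43
σ = (3, 1, 2): (-7) + 15 + 27 = 35
σ = (3, 2, 1): (-7) + (-6) + 10 = -3
Optimal value attained by: σ = (1, 3, 2).
Answer: det⊕(M) = 53; verdict: NONSINGULAR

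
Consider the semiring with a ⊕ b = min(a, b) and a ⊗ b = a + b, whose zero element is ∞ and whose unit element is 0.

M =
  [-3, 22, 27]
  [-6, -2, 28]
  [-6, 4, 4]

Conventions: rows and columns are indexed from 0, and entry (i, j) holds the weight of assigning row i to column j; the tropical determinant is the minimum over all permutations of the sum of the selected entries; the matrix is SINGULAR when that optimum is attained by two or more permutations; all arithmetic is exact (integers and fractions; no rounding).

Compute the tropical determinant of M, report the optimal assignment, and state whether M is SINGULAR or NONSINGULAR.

σ = (0, 1, 2): (-3) + (-2) + 4 = -1
σ = (0, 2, 1): (-3) + 28 + 4 = 29
σ = (1, 0, 2): 22 + (-6) + 4 = 20
σ = (1, 2, 0): 22 + 28 + (-6) = 44
σ = (2, 0, 1): 27 + (-6) + 4 = 25
σ = (2, 1, 0): 27 + (-2) + (-6) = 19
Optimal value attained by: σ = (0, 1, 2).
Answer: det⊕(M) = -1; verdict: NONSINGULAR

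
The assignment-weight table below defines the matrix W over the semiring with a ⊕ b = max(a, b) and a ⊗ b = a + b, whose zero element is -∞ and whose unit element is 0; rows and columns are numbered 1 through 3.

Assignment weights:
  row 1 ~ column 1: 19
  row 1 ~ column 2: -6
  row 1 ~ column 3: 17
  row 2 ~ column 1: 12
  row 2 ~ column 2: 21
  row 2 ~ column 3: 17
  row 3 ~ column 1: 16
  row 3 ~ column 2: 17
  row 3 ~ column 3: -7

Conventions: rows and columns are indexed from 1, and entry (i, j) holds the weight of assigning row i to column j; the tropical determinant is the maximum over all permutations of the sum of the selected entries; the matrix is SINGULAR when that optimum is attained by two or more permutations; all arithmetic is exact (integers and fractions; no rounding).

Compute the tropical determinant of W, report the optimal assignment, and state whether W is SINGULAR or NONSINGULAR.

σ = (1, 2, 3): 19 + 21 + (-7) = 33
σ = (1, 3, 2): 19 + 17 + 17 = 53
σ = (2, 1, 3): (-6) + 12 + (-7) = -1
σ = (2, 3, 1): (-6) + 17 + 16 = 27
σ = (3, 1, 2): 17 + 12 + 17 = 46
σ = (3, 2, 1): 17 + 21 + 16 = 54
Optimal value attained by: σ = (3, 2, 1).
Answer: det⊕(W) = 54; verdict: NONSINGULAR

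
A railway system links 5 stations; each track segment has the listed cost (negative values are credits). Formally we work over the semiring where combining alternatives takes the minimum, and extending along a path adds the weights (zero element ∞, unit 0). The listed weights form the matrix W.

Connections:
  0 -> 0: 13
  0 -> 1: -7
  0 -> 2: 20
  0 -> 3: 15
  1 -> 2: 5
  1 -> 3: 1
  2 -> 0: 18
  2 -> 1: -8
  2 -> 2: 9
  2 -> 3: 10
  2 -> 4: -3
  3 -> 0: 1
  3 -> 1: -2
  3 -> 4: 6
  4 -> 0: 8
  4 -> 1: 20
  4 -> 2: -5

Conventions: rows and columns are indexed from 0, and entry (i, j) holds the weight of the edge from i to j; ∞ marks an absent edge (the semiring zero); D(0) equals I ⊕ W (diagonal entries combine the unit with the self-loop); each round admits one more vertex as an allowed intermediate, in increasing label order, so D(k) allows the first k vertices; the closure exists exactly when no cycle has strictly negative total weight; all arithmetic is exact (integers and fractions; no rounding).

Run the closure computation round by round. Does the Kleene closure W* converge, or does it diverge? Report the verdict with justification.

D(0):
  [0, -7, 20, 15, ∞]
  [∞, 0, 5, 1, ∞]
  [18, -8, 0, 10, -3]
  [1, -2, ∞, 0, 6]
  [8, 20, -5, ∞, 0]
D(1):
  [0, -7, 20, 15, ∞]
  [∞, 0, 5, 1, ∞]
  [18, -8, 0, 10, -3]
  [1, -6, 21, 0, 6]
  [8, 1, -5, 23, 0]
Detection: at round 2, diagonal entry (2, 2) turns strictly negative.
Key observation: the cycle 2->1->2 has total weight (-8) + 5, which is strictly negative.
Answer: DIVERGES — negative cycle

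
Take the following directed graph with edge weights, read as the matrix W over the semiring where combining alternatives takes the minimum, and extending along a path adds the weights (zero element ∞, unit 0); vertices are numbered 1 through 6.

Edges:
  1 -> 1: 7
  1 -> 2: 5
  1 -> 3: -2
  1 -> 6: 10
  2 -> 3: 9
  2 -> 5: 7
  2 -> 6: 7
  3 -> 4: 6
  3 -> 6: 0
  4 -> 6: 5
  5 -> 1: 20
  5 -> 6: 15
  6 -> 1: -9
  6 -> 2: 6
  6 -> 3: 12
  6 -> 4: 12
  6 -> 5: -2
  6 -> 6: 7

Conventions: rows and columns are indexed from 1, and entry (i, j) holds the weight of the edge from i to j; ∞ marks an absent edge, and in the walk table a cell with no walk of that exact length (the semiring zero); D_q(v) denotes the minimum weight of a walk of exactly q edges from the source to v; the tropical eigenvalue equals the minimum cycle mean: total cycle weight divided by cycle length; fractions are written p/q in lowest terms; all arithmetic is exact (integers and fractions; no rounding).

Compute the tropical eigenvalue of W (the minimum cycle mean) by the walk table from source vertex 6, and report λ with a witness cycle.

q=0: [∞, ∞, ∞, ∞, ∞, 0]
q=1: [-9, 6, 12, 12, -2, 7]
q=2: [-2, -4, -11, 18, 5, 1]
q=3: [-8, 3, -4, -5, -1, -11]
q=4: [-20, -5, -10, 1, -13, -4]
q=5: [-13, -15, -22, -4, -6, -10]
q=6: [-19, -8, -15, -16, -12, -22]
Optimal cycle mean attained by: cycle 1->3->6->1, total (-2) + 0 + (-9), length 3.
Answer: λ = -11/3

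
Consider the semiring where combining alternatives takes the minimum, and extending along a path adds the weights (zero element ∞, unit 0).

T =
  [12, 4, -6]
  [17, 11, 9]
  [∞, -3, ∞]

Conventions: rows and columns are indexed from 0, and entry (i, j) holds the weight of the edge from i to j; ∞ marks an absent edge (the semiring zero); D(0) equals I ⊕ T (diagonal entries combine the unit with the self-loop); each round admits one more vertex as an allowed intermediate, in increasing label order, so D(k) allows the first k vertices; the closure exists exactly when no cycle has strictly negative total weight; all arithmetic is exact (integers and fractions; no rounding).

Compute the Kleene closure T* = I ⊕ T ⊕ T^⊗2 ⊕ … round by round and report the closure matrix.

D(0):
  [0, 4, -6]
  [17, 0, 9]
  [∞, -3, 0]
D(1):
  [0, 4, -6]
  [17, 0, 9]
  [∞, -3, 0]
D(2):
  [0, 4, -6]
  [17, 0, 9]
  [14, -3, 0]
D(3):
  [0, -9, -6]
  [17, 0, 9]
  [14, -3, 0]
Answer: T* = [[0, -9, -6], [17, 0, 9], [14, -3, 0]]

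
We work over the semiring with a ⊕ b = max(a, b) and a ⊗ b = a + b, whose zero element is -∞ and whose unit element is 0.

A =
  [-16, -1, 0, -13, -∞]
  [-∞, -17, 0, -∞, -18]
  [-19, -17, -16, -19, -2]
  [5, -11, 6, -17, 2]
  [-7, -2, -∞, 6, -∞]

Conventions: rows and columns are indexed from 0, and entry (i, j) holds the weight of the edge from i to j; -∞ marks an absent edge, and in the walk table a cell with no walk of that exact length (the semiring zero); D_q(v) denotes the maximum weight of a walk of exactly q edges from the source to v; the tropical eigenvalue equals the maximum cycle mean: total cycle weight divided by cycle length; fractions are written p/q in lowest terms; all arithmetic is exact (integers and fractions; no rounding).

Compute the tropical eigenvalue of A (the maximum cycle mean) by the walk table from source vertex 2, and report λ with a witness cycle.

q=0: [-∞, -∞, 0, -∞, -∞]
q=1: [-19, -17, -16, -19, -2]
q=2: [-9, -4, -13, 4, -17]
q=3: [9, -7, 10, -11, 6]
q=4: [-1, 8, 9, 12, 8]
q=5: [17, 6, 18, 14, 14]
Optimal cycle mean attained by: cycle 3->4->3, total 2 + 6, length 2.
Answer: λ = 4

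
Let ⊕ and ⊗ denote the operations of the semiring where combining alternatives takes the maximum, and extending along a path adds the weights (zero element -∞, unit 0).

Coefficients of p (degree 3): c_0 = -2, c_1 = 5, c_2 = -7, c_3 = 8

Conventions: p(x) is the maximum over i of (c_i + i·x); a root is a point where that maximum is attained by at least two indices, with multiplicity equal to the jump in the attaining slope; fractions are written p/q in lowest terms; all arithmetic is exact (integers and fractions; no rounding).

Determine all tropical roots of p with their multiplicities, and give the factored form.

hull edge (i=0, c=-2) to (i=1, c=5): slope 7, span 1
hull edge (i=1, c=5) to (i=3, c=8): slope 3/2, span 2
Factored form: p(x) = 8 ⊗ (x ⊕ (-7)) ⊗ (x ⊕ (-3/2)) ⊗ (x ⊕ (-3/2))
Answer: roots = -7 (mult 1), -3/2 (mult 2)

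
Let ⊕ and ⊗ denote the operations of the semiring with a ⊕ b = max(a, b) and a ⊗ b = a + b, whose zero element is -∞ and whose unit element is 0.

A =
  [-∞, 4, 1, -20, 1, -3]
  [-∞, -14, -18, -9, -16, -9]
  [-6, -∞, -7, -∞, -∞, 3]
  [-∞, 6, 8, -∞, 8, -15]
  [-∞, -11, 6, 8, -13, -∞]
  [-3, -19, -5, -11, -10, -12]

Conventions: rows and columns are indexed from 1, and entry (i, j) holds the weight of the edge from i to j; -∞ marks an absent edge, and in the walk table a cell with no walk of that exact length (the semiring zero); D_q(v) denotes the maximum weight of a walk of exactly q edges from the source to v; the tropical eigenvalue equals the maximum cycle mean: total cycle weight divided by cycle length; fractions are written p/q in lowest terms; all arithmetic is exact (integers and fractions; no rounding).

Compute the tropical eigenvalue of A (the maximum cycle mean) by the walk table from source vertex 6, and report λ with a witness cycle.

q=0: [-∞, -∞, -∞, -∞, -∞, 0]
q=1: [-3, -19, -5, -11, -10, -12]
q=2: [-11, 1, -2, -2, -2, -2]
q=3: [-5, 4, 6, 6, 6, 1]
q=4: [0, 12, 14, 14, 14, 9]
q=5: [8, 20, 22, 22, 22, 17]
q=6: [16, 28, 30, 30, 30, 25]
Optimal cycle mean attained by: cycle 4->5->4, total 8 + 8, length 2.
Answer: λ = 8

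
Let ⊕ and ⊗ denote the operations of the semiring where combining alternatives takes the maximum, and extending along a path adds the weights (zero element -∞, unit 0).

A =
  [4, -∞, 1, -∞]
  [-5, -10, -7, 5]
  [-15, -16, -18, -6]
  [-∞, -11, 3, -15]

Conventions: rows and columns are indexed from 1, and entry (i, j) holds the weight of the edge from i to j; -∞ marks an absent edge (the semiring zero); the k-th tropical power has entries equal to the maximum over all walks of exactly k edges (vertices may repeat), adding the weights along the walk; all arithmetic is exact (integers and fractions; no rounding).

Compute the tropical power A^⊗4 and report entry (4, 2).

A^⊗2:
  [8, -15, 5, -5]
  [-1, -6, 8, -5]
  [-11, -17, -3, -11]
  [-12, -13, -12, -3]
A^⊗3:
  [12, -11, 9, -1]
  [3, -8, 0, 2]
  [-7, -19, -8, -9]
  [-8, -14, 0, -8]
A^⊗4:
  [16, -7, 13, 3]
  [7, -9, 5, -3]
  [-3, -20, -6, -14]
  [-4, -16, -5, -6]
Key observation: the optimum is the walk 4->3->4->3->2, with weight 3 + (-6) + 3 + (-16) = -16.
Optimal value attained by: walk 4->3->4->3->2.
Answer: (A^⊗4)[4][2] = -16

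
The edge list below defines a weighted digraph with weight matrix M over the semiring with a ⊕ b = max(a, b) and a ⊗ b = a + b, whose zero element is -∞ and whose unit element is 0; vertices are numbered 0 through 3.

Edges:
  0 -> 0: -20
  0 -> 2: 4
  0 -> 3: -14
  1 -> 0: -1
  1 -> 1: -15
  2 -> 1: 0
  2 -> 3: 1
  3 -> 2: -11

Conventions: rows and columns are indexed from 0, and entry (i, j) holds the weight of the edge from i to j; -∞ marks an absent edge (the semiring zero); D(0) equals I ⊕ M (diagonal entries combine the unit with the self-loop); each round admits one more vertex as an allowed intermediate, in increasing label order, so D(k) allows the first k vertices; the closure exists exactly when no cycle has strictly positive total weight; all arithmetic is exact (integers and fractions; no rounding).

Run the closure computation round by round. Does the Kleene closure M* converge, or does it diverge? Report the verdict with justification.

D(0):
  [0, -∞, 4, -14]
  [-1, 0, -∞, -∞]
  [-∞, 0, 0, 1]
  [-∞, -∞, -11, 0]
D(1):
  [0, -∞, 4, -14]
  [-1, 0, 3, -15]
  [-∞, 0, 0, 1]
  [-∞, -∞, -11, 0]
Detection: at round 2, diagonal entry (2, 2) turns strictly positive.
Key observation: the cycle 2->1->0->2 has total weight 0 + (-1) + 4, which is strictly positive.
Answer: DIVERGES — positive cycle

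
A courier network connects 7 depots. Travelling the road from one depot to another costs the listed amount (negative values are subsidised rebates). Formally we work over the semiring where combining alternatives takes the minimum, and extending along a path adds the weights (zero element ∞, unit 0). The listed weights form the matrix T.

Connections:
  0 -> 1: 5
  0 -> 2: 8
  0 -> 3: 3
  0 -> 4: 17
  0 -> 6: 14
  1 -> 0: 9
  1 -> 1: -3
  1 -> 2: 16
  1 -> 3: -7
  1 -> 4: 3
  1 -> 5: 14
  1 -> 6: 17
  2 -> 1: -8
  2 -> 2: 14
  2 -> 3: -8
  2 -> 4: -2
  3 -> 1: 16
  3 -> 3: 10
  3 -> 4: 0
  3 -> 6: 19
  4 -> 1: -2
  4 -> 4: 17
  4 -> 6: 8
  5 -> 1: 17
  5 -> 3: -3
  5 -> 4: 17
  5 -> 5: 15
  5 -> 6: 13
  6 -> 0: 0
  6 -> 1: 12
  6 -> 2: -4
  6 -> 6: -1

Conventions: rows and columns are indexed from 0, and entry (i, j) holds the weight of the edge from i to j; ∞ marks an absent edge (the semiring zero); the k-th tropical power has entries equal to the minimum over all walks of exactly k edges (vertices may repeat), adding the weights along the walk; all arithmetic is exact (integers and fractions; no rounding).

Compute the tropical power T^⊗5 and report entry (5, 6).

T^⊗2:
  [14, 0, 10, -2, 3, 19, 13]
  [6, -6, 13, -10, -7, 11, 11]
  [1, -11, 8, -15, -8, 6, 6]
  [19, -2, 15, 9, 10, 30, 8]
  [7, -5, 4, -9, 1, 12, 7]
  [13, 13, 9, 7, -3, 30, 12]
  [-1, -12, -5, -12, -6, 26, -2]
T^⊗3:
  [9, -3, 9, -7, -2, 14, 11]
  [3, -9, 7, -13, -10, 8, 1]
  [-2, -14, 2, -18, -15, 3, 0]
  [7, -5, 4, -9, 1, 12, 7]
  [4, -8, 3, -12, -9, 9, 6]
  [12, -5, 8, 1, 7, 27, 5]
  [-3, -15, -6, -19, -12, 2, -3]
T^⊗4:
  [6, -6, 7, -10, -7, 11, 6]
  [0, -12, -3, -16, -13, 5, -2]
  [-5, -17, -4, -21, -18, 0, -7]
  [4, -8, 3, -12, -9, 9, 6]
  [1, -11, 2, -15, -12, 6, -1]
  [4, -8, 1, -12, -2, 9, 4]
  [-6, -18, -7, -22, -19, -1, -4]
T^⊗5:
  [3, -9, 2, -13, -10, 8, 1]
  [-3, -15, -6, -19, -16, 2, -5]
  [-8, -20, -11, -24, -21, -3, -10]
  [1, -11, 2, -15, -12, 6, -1]
  [-2, -14, -5, -18, -15, 3, -4]
  [1, -11, 0, -15, -12, 6, 3]
  [-9, -21, -8, -25, -22, -4, -11]
Key observation: the optimum is the walk 5->3->4->6->6->6, with weight (-3) + 0 + 8 + (-1) + (-1) = 3.
Optimal value attained by: walk 5->3->4->6->6->6.
Answer: (T^⊗5)[5][6] = 3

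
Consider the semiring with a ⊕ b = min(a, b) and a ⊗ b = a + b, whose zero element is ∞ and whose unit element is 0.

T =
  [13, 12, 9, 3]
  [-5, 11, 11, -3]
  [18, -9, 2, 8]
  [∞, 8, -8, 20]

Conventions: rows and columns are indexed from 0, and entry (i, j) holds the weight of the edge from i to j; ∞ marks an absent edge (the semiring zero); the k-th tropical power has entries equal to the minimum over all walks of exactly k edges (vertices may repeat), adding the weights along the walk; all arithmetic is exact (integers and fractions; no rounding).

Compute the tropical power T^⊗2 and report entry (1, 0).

T^⊗2:
  [7, 0, -5, 9]
  [6, 2, -11, -2]
  [-14, -7, 0, -12]
  [3, -17, -6, 0]
Key observation: the optimum is the walk 1->1->0, with weight 11 + (-5) = 6.
Optimal value attained by: walk 1->1->0.
Answer: (T^⊗2)[1][0] = 6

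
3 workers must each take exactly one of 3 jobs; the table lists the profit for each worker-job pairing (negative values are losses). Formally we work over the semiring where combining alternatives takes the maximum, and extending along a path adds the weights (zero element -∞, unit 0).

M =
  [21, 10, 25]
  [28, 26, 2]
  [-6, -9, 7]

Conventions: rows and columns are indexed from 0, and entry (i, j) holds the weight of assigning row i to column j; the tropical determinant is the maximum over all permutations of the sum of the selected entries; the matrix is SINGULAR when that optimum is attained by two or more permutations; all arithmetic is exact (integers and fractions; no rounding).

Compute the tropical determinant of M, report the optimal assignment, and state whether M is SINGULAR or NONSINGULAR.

σ = (0, 1, 2): 21 + 26 + 7 = 54
σ = (0, 2, 1): 21 + 2 + (-9) = 14
σ = (1, 0, 2): 10 + 28 + 7 = 45
σ = (1, 2, 0): 10 + 2 + (-6) = 6
σ = (2, 0, 1): 25 + 28 + (-9) = 44
σ = (2, 1, 0): 25 + 26 + (-6) = 45
Optimal value attained by: σ = (0, 1, 2).
Answer: det⊕(M) = 54; verdict: NONSINGULAR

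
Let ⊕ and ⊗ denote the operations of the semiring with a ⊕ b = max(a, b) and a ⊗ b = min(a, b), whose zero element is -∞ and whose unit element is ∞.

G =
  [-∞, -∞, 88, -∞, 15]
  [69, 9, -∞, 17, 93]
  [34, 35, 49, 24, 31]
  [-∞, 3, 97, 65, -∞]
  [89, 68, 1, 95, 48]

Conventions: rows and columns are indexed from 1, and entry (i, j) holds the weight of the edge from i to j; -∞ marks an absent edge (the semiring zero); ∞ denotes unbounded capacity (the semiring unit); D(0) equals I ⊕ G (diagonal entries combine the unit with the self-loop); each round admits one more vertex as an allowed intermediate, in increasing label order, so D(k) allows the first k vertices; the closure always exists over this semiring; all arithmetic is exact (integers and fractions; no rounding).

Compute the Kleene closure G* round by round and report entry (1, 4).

D(0):
  [∞, -∞, 88, -∞, 15]
  [69, ∞, -∞, 17, 93]
  [34, 35, ∞, 24, 31]
  [-∞, 3, 97, ∞, -∞]
  [89, 68, 1, 95, ∞]
D(1):
  [∞, -∞, 88, -∞, 15]
  [69, ∞, 69, 17, 93]
  [34, 35, ∞, 24, 31]
  [-∞, 3, 97, ∞, -∞]
  [89, 68, 88, 95, ∞]
D(2):
  [∞, -∞, 88, -∞, 15]
  [69, ∞, 69, 17, 93]
  [35, 35, ∞, 24, 35]
  [3, 3, 97, ∞, 3]
  [89, 68, 88, 95, ∞]
D(3):
  [∞, 35, 88, 24, 35]
  [69, ∞, 69, 24, 93]
  [35, 35, ∞, 24, 35]
  [35, 35, 97, ∞, 35]
  [89, 68, 88, 95, ∞]
D(4):
  [∞, 35, 88, 24, 35]
  [69, ∞, 69, 24, 93]
  [35, 35, ∞, 24, 35]
  [35, 35, 97, ∞, 35]
  [89, 68, 95, 95, ∞]
D(5):
  [∞, 35, 88, 35, 35]
  [89, ∞, 93, 93, 93]
  [35, 35, ∞, 35, 35]
  [35, 35, 97, ∞, 35]
  [89, 68, 95, 95, ∞]
Answer: G*[1][4] = 35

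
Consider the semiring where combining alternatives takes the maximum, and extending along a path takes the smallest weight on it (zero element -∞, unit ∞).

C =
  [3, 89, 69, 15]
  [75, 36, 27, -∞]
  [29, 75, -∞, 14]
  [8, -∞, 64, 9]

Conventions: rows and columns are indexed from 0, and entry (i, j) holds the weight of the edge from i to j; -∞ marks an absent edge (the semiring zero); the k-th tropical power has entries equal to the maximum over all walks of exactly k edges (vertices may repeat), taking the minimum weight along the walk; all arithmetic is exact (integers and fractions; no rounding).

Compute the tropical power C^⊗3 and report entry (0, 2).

C^⊗2:
  [75, 69, 27, 14]
  [36, 75, 69, 15]
  [75, 36, 29, 15]
  [29, 64, 9, 14]
C^⊗3:
  [69, 75, 69, 15]
  [75, 69, 36, 15]
  [36, 75, 69, 15]
  [64, 36, 29, 15]
Key observation: the optimum is the walk 0->1->0->2, with weight 89 min 75 min 69 = 69.
Optimal value attained by: walk 0->1->0->2.
Answer: (C^⊗3)[0][2] = 69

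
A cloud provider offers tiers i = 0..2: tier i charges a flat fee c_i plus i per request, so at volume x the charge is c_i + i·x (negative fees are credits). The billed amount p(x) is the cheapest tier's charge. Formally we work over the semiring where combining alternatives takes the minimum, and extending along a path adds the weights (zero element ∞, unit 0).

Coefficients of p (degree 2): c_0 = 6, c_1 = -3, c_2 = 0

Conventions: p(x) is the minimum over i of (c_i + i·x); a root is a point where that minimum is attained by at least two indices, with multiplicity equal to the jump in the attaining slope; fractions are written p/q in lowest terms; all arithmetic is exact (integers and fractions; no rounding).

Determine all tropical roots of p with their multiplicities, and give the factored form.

hull edge (i=0, c=6) to (i=1, c=-3): slope -9, span 1
hull edge (i=1, c=-3) to (i=2, c=0): slope 3, span 1
Factored form: p(x) = 0 ⊗ (x ⊕ (-3)) ⊗ (x ⊕ 9)
Answer: roots = -3 (mult 1), 9 (mult 1)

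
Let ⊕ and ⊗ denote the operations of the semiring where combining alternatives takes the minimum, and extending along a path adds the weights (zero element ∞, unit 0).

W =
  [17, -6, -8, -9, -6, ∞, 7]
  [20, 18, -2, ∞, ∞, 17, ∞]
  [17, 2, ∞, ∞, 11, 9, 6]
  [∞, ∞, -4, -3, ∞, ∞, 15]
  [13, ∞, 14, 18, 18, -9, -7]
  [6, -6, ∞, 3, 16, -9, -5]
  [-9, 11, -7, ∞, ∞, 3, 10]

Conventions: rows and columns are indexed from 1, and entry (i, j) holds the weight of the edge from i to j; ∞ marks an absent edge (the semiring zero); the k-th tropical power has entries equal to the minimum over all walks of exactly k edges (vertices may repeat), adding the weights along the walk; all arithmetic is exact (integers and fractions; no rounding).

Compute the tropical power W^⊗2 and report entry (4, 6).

W^⊗2:
  [-2, -6, -13, -12, 3, -15, -13]
  [15, 0, 12, 11, 9, 7, 4]
  [-3, 3, -1, 8, 11, 0, 4]
  [6, -2, -7, -6, 7, 5, 2]
  [-16, -15, -14, -6, 7, -18, -14]
  [-14, -15, -12, -6, 0, -18, -14]
  [1, -15, -17, -18, -15, -6, -2]
Key observation: the optimum is the walk 4->3->6, with weight (-4) + 9 = 5.
Optimal value attained by: walk 4->3->6.
Answer: (W^⊗2)[4][6] = 5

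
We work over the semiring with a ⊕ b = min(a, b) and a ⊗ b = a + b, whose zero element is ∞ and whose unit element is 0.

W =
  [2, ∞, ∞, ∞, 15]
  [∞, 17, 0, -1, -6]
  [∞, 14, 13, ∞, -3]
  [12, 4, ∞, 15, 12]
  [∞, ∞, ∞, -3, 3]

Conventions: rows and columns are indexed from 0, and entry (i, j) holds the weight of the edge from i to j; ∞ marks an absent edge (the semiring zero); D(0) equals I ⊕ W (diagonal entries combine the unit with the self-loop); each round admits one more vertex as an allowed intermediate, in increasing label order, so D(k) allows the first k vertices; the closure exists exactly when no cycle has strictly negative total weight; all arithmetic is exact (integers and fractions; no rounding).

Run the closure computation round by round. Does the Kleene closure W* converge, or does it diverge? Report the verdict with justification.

D(0):
  [0, ∞, ∞, ∞, 15]
  [∞, 0, 0, -1, -6]
  [∞, 14, 0, ∞, -3]
  [12, 4, ∞, 0, 12]
  [∞, ∞, ∞, -3, 0]
D(1):
  [0, ∞, ∞, ∞, 15]
  [∞, 0, 0, -1, -6]
  [∞, 14, 0, ∞, -3]
  [12, 4, ∞, 0, 12]
  [∞, ∞, ∞, -3, 0]
D(2):
  [0, ∞, ∞, ∞, 15]
  [∞, 0, 0, -1, -6]
  [∞, 14, 0, 13, -3]
  [12, 4, 4, 0, -2]
  [∞, ∞, ∞, -3, 0]
D(3):
  [0, ∞, ∞, ∞, 15]
  [∞, 0, 0, -1, -6]
  [∞, 14, 0, 13, -3]
  [12, 4, 4, 0, -2]
  [∞, ∞, ∞, -3, 0]
Detection: at round 4, diagonal entry (4, 4) turns strictly negative.
Key observation: the cycle 4->3->1->2->4 has total weight (-3) + 4 + 0 + (-3), which is strictly negative.
Answer: DIVERGES — negative cycle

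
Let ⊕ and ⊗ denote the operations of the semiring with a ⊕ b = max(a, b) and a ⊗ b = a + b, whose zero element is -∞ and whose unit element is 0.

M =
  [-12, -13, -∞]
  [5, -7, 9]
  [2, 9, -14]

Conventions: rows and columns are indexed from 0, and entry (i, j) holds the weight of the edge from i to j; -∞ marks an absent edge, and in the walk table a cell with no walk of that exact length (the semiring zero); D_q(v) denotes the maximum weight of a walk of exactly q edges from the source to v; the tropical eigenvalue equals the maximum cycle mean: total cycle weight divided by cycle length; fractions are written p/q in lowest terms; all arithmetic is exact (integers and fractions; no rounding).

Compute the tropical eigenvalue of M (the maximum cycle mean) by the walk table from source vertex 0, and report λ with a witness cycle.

q=0: [0, -∞, -∞]
q=1: [-12, -13, -∞]
q=2: [-8, -20, -4]
q=3: [-2, 5, -11]
Optimal cycle mean attained by: cycle 1->2->1, total 9 + 9, length 2.
Answer: λ = 9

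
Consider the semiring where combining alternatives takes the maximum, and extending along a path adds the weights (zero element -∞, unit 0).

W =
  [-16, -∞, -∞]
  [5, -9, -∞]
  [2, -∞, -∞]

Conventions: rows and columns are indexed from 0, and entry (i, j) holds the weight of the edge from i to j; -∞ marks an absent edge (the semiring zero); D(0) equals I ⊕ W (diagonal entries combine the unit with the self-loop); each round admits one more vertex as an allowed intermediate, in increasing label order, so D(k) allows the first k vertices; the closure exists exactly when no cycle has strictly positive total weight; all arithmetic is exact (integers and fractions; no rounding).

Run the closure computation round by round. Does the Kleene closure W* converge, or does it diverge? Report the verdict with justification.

D(0):
  [0, -∞, -∞]
  [5, 0, -∞]
  [2, -∞, 0]
D(1):
  [0, -∞, -∞]
  [5, 0, -∞]
  [2, -∞, 0]
D(2):
  [0, -∞, -∞]
  [5, 0, -∞]
  [2, -∞, 0]
D(3):
  [0, -∞, -∞]
  [5, 0, -∞]
  [2, -∞, 0]
Key observation: every diagonal entry stays at the unit through all rounds, so no improving cycle exists.
Answer: CONVERGES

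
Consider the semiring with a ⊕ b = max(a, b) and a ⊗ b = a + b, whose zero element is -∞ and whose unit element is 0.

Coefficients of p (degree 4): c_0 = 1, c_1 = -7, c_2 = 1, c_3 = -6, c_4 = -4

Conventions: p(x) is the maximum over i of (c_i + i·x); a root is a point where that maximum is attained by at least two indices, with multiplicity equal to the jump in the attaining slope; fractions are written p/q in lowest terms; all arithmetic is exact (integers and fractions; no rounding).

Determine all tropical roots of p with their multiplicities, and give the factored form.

hull edge (i=0, c=1) to (i=2, c=1): slope 0, span 2
hull edge (i=2, c=1) to (i=4, c=-4): slope -5/2, span 2
Factored form: p(x) = -4 ⊗ (x ⊕ 0) ⊗ (x ⊕ 0) ⊗ (x ⊕ 5/2) ⊗ (x ⊕ 5/2)
Answer: roots = 0 (mult 2), 5/2 (mult 2)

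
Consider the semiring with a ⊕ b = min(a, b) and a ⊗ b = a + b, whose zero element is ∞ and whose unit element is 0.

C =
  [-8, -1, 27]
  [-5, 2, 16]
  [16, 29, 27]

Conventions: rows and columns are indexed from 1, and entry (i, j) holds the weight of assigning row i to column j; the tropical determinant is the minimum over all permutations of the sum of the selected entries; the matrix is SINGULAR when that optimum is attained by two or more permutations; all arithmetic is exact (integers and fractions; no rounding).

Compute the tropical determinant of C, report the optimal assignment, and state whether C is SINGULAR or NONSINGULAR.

σ = (1, 2, 3): (-8) + 2 + 27 = 21
σ = (1, 3, 2): (-8) + 16 + 29 = 37
σ = (2, 1, 3): (-1) + (-5) + 27 = 21
σ = (2, 3, 1): (-1) + 16 + 16 = 31
σ = (3, 1, 2): 27 + (-5) + 29 = 51
σ = (3, 2, 1): 27 + 2 + 16 = 45
Optimal value attained by: σ = (1, 2, 3).
Answer: det⊕(C) = 21; verdict: SINGULAR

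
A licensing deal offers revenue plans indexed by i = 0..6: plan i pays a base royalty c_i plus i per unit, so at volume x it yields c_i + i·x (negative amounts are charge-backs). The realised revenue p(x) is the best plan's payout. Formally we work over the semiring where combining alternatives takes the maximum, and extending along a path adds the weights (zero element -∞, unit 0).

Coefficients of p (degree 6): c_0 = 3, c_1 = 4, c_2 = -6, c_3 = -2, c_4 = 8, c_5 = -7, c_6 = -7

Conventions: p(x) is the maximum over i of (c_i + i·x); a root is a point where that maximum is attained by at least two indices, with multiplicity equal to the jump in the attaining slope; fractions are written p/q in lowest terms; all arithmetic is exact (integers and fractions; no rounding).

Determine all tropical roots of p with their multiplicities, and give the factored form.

hull edge (i=0, c=3) to (i=4, c=8): slope 5/4, span 4
hull edge (i=4, c=8) to (i=6, c=-7): slope -15/2, span 2
Factored form: p(x) = -7 ⊗ (x ⊕ (-5/4)) ⊗ (x ⊕ (-5/4)) ⊗ (x ⊕ (-5/4)) ⊗ (x ⊕ (-5/4)) ⊗ (x ⊕ 15/2) ⊗ (x ⊕ 15/2)
Answer: roots = -5/4 (mult 4), 15/2 (mult 2)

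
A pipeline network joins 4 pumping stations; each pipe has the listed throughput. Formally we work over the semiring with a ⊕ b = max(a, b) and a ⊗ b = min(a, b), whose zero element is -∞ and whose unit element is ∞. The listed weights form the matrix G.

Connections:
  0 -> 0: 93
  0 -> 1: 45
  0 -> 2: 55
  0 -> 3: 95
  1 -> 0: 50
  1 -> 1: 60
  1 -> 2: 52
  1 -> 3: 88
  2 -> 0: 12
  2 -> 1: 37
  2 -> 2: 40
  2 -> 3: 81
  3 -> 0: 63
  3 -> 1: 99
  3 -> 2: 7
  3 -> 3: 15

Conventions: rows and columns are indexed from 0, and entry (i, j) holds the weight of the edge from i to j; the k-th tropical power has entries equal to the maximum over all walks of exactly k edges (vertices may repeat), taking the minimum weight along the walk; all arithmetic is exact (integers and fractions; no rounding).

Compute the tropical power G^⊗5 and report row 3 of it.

G^⊗2:
  [93, 95, 55, 93]
  [63, 88, 52, 60]
  [63, 81, 40, 40]
  [63, 60, 55, 88]
G^⊗3:
  [93, 93, 55, 93]
  [63, 60, 55, 88]
  [63, 60, 55, 81]
  [63, 88, 55, 63]
G^⊗4:
  [93, 93, 55, 93]
  [63, 88, 55, 63]
  [63, 81, 55, 63]
  [63, 63, 55, 88]
G^⊗5:
  [93, 93, 55, 93]
  [63, 63, 55, 88]
  [63, 63, 55, 81]
  [63, 88, 55, 63]
Answer: row 3 of G^⊗5 = [63, 88, 55, 63]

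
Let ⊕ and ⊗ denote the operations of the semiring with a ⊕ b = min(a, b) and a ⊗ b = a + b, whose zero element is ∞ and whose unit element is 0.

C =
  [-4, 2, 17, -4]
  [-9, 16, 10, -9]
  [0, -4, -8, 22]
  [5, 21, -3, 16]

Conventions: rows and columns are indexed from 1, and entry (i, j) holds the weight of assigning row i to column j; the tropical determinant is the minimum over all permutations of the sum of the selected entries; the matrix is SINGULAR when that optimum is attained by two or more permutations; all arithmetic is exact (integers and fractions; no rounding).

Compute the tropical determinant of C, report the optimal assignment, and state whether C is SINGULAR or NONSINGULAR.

σ = (1, 2, 3, 4): (-4) + 16 + (-8) + 16 = 20
σ = (1, 2, 4, 3): (-4) + 16 + 22 + (-3) = 31
σ = (1, 3, 2, 4): (-4) + 10 + (-4) + 16 = 18
σ = (1, 3, 4, 2): (-4) + 10 + 22 + 21 = 49
σ = (1, 4, 2, 3): (-4) + (-9) + (-4) + (-3) = -20
σ = (1, 4, 3, 2): (-4) + (-9) + (-8) + 21 = 0
σ = (2, 1, 3, 4): 2 + (-9) + (-8) + 16 = 1
σ = (2, 1, 4, 3): 2 + (-9) + 22 + (-3) = 12
σ = (2, 3, 1, 4): 2 + 10 + 0 + 16 = 28
σ = (2, 3, 4, 1): 2 + 10 + 22 + 5 = 39
σ = (2, 4, 1, 3): 2 + (-9) + 0 + (-3) = -10
σ = (2, 4, 3, 1): 2 + (-9) + (-8) + 5 = -10
σ = (3, 1, 2, 4): 17 + (-9) + (-4) + 16 = 20
σ = (3, 1, 4, 2): 17 + (-9) + 22 + 21 = 51
σ = (3, 2, 1, 4): 17 + 16 + 0 + 16 = 49
σ = (3, 2, 4, 1): 17 + 16 + 22 + 5 = 60
σ = (3, 4, 1, 2): 17 + (-9) + 0 + 21 = 29
σ = (3, 4, 2, 1): 17 + (-9) + (-4) + 5 = 9
σ = (4, 1, 2, 3): (-4) + (-9) + (-4) + (-3) = -20
σ = (4, 1, 3, 2): (-4) + (-9) + (-8) + 21 = 0
σ = (4, 2, 1, 3): (-4) + 16 + 0 + (-3) = 9
σ = (4, 2, 3, 1): (-4) + 16 + (-8) + 5 = 9
σ = (4, 3, 1, 2): (-4) + 10 + 0 + 21 = 27
σ = (4, 3, 2, 1): (-4) + 10 + (-4) + 5 = 7
Optimal value attained by: σ = (1, 4, 2, 3).
Answer: det⊕(C) = -20; verdict: SINGULAR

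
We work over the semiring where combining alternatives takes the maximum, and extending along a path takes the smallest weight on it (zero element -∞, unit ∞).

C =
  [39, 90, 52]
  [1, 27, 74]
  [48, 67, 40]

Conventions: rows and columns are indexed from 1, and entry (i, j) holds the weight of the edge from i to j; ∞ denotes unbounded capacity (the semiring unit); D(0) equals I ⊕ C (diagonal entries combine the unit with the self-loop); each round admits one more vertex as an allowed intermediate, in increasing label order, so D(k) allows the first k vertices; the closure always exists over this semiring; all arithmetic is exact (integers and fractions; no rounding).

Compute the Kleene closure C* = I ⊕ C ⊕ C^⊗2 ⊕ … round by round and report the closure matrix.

D(0):
  [∞, 90, 52]
  [1, ∞, 74]
  [48, 67, ∞]
D(1):
  [∞, 90, 52]
  [1, ∞, 74]
  [48, 67, ∞]
D(2):
  [∞, 90, 74]
  [1, ∞, 74]
  [48, 67, ∞]
D(3):
  [∞, 90, 74]
  [48, ∞, 74]
  [48, 67, ∞]
Answer: C* = [[∞, 90, 74], [48, ∞, 74], [48, 67, ∞]]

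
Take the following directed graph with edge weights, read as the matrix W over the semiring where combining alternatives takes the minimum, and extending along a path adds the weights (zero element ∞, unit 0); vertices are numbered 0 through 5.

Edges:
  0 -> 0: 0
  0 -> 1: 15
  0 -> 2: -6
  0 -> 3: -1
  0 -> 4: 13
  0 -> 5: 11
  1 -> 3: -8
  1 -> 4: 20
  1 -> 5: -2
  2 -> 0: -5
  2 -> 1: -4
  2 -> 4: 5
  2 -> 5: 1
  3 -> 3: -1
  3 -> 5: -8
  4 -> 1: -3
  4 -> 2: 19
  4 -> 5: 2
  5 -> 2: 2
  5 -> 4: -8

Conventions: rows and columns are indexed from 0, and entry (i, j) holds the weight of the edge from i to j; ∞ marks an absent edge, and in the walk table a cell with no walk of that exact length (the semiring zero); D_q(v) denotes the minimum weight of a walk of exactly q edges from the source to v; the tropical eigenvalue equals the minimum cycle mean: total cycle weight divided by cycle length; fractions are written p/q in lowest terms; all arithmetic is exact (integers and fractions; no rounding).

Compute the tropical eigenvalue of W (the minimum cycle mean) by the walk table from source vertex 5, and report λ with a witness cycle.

q=0: [∞, ∞, ∞, ∞, ∞, 0]
q=1: [∞, ∞, 2, ∞, -8, ∞]
q=2: [-3, -11, 11, ∞, 7, -6]
q=3: [-3, 4, -9, -19, -14, -13]
q=4: [-14, -17, -11, -20, -21, -27]
q=5: [-16, -24, -25, -25, -35, -28]
q=6: [-30, -38, -26, -32, -36, -33]
Optimal cycle mean attained by: cycle 1->3->5->4->1, total (-8) + (-8) + (-8) + (-3), length 4.
Answer: λ = -27/4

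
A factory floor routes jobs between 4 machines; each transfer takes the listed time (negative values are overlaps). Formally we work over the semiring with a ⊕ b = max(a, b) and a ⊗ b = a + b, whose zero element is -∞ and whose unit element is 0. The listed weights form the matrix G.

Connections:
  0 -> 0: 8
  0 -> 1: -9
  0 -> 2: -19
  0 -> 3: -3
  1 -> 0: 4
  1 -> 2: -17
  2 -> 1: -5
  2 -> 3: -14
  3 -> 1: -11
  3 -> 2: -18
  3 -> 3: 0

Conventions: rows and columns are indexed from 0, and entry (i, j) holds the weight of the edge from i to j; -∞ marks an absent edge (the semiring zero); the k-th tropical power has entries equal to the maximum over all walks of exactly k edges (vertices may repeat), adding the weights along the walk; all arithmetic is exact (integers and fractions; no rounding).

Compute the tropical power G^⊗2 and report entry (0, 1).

G^⊗2:
  [16, -1, -11, 5]
  [12, -5, -15, 1]
  [-1, -25, -22, -14]
  [-7, -11, -18, 0]
Key observation: the optimum is the walk 0->0->1, with weight 8 + (-9) = -1.
Optimal value attained by: walk 0->0->1.
Answer: (G^⊗2)[0][1] = -1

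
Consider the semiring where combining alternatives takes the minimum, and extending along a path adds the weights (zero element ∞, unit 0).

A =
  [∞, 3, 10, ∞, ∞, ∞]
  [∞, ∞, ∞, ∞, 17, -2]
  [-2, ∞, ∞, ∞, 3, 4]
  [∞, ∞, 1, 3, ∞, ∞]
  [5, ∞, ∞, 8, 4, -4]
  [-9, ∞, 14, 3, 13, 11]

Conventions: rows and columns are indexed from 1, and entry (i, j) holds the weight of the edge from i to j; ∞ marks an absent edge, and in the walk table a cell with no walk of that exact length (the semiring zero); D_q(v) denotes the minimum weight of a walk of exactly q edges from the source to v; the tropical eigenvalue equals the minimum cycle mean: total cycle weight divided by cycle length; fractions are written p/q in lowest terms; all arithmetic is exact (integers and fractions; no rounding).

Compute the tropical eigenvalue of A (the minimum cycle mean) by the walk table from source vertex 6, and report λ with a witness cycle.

q=0: [∞, ∞, ∞, ∞, ∞, 0]
q=1: [-9, ∞, 14, 3, 13, 11]
q=2: [2, -6, 1, 6, 17, 9]
q=3: [-1, 5, 7, 9, 4, -8]
q=4: [-17, 2, 6, -5, 5, 0]
q=5: [-9, -14, -7, -2, 9, 0]
q=6: [-9, -6, -1, 1, -4, -16]
Optimal cycle mean attained by: cycle 1->2->6->1, total 3 + (-2) + (-9), length 3.
Answer: λ = -8/3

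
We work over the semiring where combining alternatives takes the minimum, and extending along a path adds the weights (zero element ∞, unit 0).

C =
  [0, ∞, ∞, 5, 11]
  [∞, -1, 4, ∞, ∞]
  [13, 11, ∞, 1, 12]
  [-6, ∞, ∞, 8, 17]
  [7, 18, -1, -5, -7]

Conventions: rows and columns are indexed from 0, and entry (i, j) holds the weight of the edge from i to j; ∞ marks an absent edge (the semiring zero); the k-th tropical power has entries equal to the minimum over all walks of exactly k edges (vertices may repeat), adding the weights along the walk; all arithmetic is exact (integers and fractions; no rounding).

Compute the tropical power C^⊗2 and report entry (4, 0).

C^⊗2:
  [-1, 29, 10, 5, 4]
  [17, -2, 3, 5, 16]
  [-5, 10, 11, 7, 5]
  [-6, 35, 16, -1, 5]
  [-11, 10, -8, -12, -14]
Key observation: the optimum is the walk 4->3->0, with weight (-5) + (-6) = -11.
Optimal value attained by: walk 4->3->0.
Answer: (C^⊗2)[4][0] = -11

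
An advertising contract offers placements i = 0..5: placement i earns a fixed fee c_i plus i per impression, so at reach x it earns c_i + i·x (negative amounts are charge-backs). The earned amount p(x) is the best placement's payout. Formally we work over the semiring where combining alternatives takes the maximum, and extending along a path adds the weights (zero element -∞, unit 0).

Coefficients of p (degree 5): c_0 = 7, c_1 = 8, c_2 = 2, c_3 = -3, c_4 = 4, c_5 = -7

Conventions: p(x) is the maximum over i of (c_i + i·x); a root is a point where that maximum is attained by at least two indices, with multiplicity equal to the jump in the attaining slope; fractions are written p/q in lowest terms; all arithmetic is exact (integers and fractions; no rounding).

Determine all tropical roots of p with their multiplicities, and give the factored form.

hull edge (i=0, c=7) to (i=1, c=8): slope 1, span 1
hull edge (i=1, c=8) to (i=4, c=4): slope -4/3, span 3
hull edge (i=4, c=4) to (i=5, c=-7): slope -11, span 1
Factored form: p(x) = -7 ⊗ (x ⊕ (-1)) ⊗ (x ⊕ 4/3) ⊗ (x ⊕ 4/3) ⊗ (x ⊕ 4/3) ⊗ (x ⊕ 11)
Answer: roots = -1 (mult 1), 4/3 (mult 3), 11 (mult 1)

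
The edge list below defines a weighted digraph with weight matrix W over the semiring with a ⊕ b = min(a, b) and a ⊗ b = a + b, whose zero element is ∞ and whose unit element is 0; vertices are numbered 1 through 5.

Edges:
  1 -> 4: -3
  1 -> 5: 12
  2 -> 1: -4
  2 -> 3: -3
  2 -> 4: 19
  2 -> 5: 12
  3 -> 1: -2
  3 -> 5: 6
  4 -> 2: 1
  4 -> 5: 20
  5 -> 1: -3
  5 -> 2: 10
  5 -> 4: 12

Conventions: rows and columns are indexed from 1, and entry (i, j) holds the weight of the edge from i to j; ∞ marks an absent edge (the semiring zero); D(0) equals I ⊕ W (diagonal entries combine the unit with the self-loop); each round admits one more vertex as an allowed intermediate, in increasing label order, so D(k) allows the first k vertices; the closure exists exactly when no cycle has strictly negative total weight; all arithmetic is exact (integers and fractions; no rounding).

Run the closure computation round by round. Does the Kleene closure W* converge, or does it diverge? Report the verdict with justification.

D(0):
  [0, ∞, ∞, -3, 12]
  [-4, 0, -3, 19, 12]
  [-2, ∞, 0, ∞, 6]
  [∞, 1, ∞, 0, 20]
  [-3, 10, ∞, 12, 0]
D(1):
  [0, ∞, ∞, -3, 12]
  [-4, 0, -3, -7, 8]
  [-2, ∞, 0, -5, 6]
  [∞, 1, ∞, 0, 20]
  [-3, 10, ∞, -6, 0]
Detection: at round 2, diagonal entry (4, 4) turns strictly negative.
Key observation: the cycle 4->2->1->4 has total weight 1 + (-4) + (-3), which is strictly negative.
Answer: DIVERGES — negative cycle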